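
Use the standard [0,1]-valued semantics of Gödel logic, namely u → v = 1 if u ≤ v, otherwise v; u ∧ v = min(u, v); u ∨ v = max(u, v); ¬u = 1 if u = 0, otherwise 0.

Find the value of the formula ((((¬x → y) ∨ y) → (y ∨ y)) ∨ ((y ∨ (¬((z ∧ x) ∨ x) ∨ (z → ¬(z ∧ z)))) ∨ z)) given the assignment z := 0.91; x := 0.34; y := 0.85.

¬x: Gödel ¬ of 0.34 = 0 (operand ≠ 0)
(¬x → y): 0 ≤ 0.85, so result = 1
((¬x → y) ∨ y) = max(1, 0.85) = 1
(y ∨ y) = max(0.85, 0.85) = 0.85
(((¬x → y) ∨ y) → (y ∨ y)): 1 > 0.85, so result = 0.85
(z ∧ x) = min(0.91, 0.34) = 0.34
((z ∧ x) ∨ x) = max(0.34, 0.34) = 0.34
¬((z ∧ x) ∨ x): Gödel ¬ of 0.34 = 0 (operand ≠ 0)
(z ∧ z) = min(0.91, 0.91) = 0.91
¬(z ∧ z): Gödel ¬ of 0.91 = 0 (operand ≠ 0)
(z → ¬(z ∧ z)): 0.91 > 0, so result = 0
(¬((z ∧ x) ∨ x) ∨ (z → ¬(z ∧ z))) = max(0, 0) = 0
(y ∨ (¬((z ∧ x) ∨ x) ∨ (z → ¬(z ∧ z)))) = max(0.85, 0) = 0.85
((y ∨ (¬((z ∧ x) ∨ x) ∨ (z → ¬(z ∧ z)))) ∨ z) = max(0.85, 0.91) = 0.91
((((¬x → y) ∨ y) → (y ∨ y)) ∨ ((y ∨ (¬((z ∧ x) ∨ x) ∨ (z → ¬(z ∧ z)))) ∨ z)) = max(0.85, 0.91) = 0.91

0.91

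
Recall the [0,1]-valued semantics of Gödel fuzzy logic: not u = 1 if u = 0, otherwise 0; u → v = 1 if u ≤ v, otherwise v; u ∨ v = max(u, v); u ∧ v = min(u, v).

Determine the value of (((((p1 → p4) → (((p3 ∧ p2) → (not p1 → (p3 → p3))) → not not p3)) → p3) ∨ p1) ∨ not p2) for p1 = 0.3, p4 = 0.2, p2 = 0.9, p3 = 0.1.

(p1 → p4): 0.3 > 0.2, so result = 0.2
(p3 ∧ p2) = min(0.1, 0.9) = 0.1
not p1: Gödel ¬ of 0.3 = 0 (operand ≠ 0)
(p3 → p3): 0.1 ≤ 0.1, so result = 1
(not p1 → (p3 → p3)): 0 ≤ 1, so result = 1
((p3 ∧ p2) → (not p1 → (p3 → p3))): 0.1 ≤ 1, so result = 1
not p3: Gödel ¬ of 0.1 = 0 (operand ≠ 0)
not not p3: Gödel ¬ of 0 = 1 (operand is 0)
(((p3 ∧ p2) → (not p1 → (p3 → p3))) → not not p3): 1 ≤ 1, so result = 1
((p1 → p4) → (((p3 ∧ p2) → (not p1 → (p3 → p3))) → not not p3)): 0.2 ≤ 1, so result = 1
(((p1 → p4) → (((p3 ∧ p2) → (not p1 → (p3 → p3))) → not not p3)) → p3): 1 > 0.1, so result = 0.1
((((p1 → p4) → (((p3 ∧ p2) → (not p1 → (p3 → p3))) → not not p3)) → p3) ∨ p1) = max(0.1, 0.3) = 0.3
not p2: Gödel ¬ of 0.9 = 0 (operand ≠ 0)
(((((p1 → p4) → (((p3 ∧ p2) → (not p1 → (p3 → p3))) → not not p3)) → p3) ∨ p1) ∨ not p2) = max(0.3, 0) = 0.3

0.30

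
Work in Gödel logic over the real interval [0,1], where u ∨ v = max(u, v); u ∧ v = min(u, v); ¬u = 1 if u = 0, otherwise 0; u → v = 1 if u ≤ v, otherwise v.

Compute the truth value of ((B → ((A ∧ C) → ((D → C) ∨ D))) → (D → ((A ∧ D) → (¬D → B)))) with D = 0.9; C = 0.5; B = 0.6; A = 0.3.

(A ∧ C) = min(0.3, 0.5) = 0.3
(D → C): 0.9 > 0.5, so result = 0.5
((D → C) ∨ D) = max(0.5, 0.9) = 0.9
((A ∧ C) → ((D → C) ∨ D)): 0.3 ≤ 0.9, so result = 1
(B → ((A ∧ C) → ((D → C) ∨ D))): 0.6 ≤ 1, so result = 1
(A ∧ D) = min(0.3, 0.9) = 0.3
¬D: Gödel ¬ of 0.9 = 0 (operand ≠ 0)
(¬D → B): 0 ≤ 0.6, so result = 1
((A ∧ D) → (¬D → B)): 0.3 ≤ 1, so result = 1
(D → ((A ∧ D) → (¬D → B))): 0.9 ≤ 1, so result = 1
((B → ((A ∧ C) → ((D → C) ∨ D))) → (D → ((A ∧ D) → (¬D → B)))): 1 ≤ 1, so result = 1

1.00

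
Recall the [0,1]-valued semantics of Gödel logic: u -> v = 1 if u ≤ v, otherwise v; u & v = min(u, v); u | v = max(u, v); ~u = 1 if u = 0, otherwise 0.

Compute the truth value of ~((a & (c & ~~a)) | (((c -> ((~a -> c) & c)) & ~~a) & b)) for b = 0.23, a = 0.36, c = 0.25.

0.00

~a: Gödel ¬ of 0.36 = 0 (operand ≠ 0)
~~a: Gödel ¬ of 0 = 1 (operand is 0)
(c & ~~a) = min(0.25, 1) = 0.25
(a & (c & ~~a)) = min(0.36, 0.25) = 0.25
~a: Gödel ¬ of 0.36 = 0 (operand ≠ 0)
(~a -> c): 0 ≤ 0.25, so result = 1
((~a -> c) & c) = min(1, 0.25) = 0.25
(c -> ((~a -> c) & c)): 0.25 ≤ 0.25, so result = 1
~a: Gödel ¬ of 0.36 = 0 (operand ≠ 0)
~~a: Gödel ¬ of 0 = 1 (operand is 0)
((c -> ((~a -> c) & c)) & ~~a) = min(1, 1) = 1
(((c -> ((~a -> c) & c)) & ~~a) & b) = min(1, 0.23) = 0.23
((a & (c & ~~a)) | (((c -> ((~a -> c) & c)) & ~~a) & b)) = max(0.25, 0.23) = 0.25
~((a & (c & ~~a)) | (((c -> ((~a -> c) & c)) & ~~a) & b)): Gödel ¬ of 0.25 = 0 (operand ≠ 0)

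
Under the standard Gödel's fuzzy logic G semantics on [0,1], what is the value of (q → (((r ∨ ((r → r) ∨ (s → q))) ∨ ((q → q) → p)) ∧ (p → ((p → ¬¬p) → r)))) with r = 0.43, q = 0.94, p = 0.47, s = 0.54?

(r → r): 0.43 ≤ 0.43, so result = 1
(s → q): 0.54 ≤ 0.94, so result = 1
((r → r) ∨ (s → q)) = max(1, 1) = 1
(r ∨ ((r → r) ∨ (s → q))) = max(0.43, 1) = 1
(q → q): 0.94 ≤ 0.94, so result = 1
((q → q) → p): 1 > 0.47, so result = 0.47
((r ∨ ((r → r) ∨ (s → q))) ∨ ((q → q) → p)) = max(1, 0.47) = 1
¬p: Gödel ¬ of 0.47 = 0 (operand ≠ 0)
¬¬p: Gödel ¬ of 0 = 1 (operand is 0)
(p → ¬¬p): 0.47 ≤ 1, so result = 1
((p → ¬¬p) → r): 1 > 0.43, so result = 0.43
(p → ((p → ¬¬p) → r)): 0.47 > 0.43, so result = 0.43
(((r ∨ ((r → r) ∨ (s → q))) ∨ ((q → q) → p)) ∧ (p → ((p → ¬¬p) → r))) = min(1, 0.43) = 0.43
(q → (((r ∨ ((r → r) ∨ (s → q))) ∨ ((q → q) → p)) ∧ (p → ((p → ¬¬p) → r)))): 0.94 > 0.43, so result = 0.43

0.43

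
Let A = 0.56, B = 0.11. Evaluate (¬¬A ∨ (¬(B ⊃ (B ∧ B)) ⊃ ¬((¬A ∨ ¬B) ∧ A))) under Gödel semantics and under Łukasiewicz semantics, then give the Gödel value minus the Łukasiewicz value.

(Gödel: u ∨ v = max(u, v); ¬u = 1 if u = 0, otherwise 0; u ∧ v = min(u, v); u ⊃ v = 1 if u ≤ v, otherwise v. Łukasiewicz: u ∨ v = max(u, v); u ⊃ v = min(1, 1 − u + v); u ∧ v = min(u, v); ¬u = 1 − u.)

0.00

Gödel evaluation:
  ¬A: Gödel ¬ of 0.56 = 0 (operand ≠ 0)
  ¬¬A: Gödel ¬ of 0 = 1 (operand is 0)
  (B ∧ B) = min(0.11, 0.11) = 0.11
  (B ⊃ (B ∧ B)): 0.11 ≤ 0.11, so result = 1
  ¬(B ⊃ (B ∧ B)): Gödel ¬ of 1 = 0 (operand ≠ 0)
  ¬A: Gödel ¬ of 0.56 = 0 (operand ≠ 0)
  ¬B: Gödel ¬ of 0.11 = 0 (operand ≠ 0)
  (¬A ∨ ¬B) = max(0, 0) = 0
  ((¬A ∨ ¬B) ∧ A) = min(0, 0.56) = 0
  ¬((¬A ∨ ¬B) ∧ A): Gödel ¬ of 0 = 1 (operand is 0)
  (¬(B ⊃ (B ∧ B)) ⊃ ¬((¬A ∨ ¬B) ∧ A)): 0 ≤ 1, so result = 1
  (¬¬A ∨ (¬(B ⊃ (B ∧ B)) ⊃ ¬((¬A ∨ ¬B) ∧ A))) = max(1, 1) = 1
  Gödel value = 1
Łukasiewicz evaluation:
  ¬A: Łukasiewicz ¬ gives 1 − 0.56 = 0.44
  ¬¬A: Łukasiewicz ¬ gives 1 − 0.44 = 0.56
  (B ∧ B) = min(0.11, 0.11) = 0.11
  (B ⊃ (B ∧ B)): min(1, 1 − 0.11 + 0.11) = 1
  ¬(B ⊃ (B ∧ B)): Łukasiewicz ¬ gives 1 − 1 = 0
  ¬A: Łukasiewicz ¬ gives 1 − 0.56 = 0.44
  ¬B: Łukasiewicz ¬ gives 1 − 0.11 = 0.89
  (¬A ∨ ¬B) = max(0.44, 0.89) = 0.89
  ((¬A ∨ ¬B) ∧ A) = min(0.89, 0.56) = 0.56
  ¬((¬A ∨ ¬B) ∧ A): Łukasiewicz ¬ gives 1 − 0.56 = 0.44
  (¬(B ⊃ (B ∧ B)) ⊃ ¬((¬A ∨ ¬B) ∧ A)): min(1, 1 − 0 + 0.44) = 1
  (¬¬A ∨ (¬(B ⊃ (B ∧ B)) ⊃ ¬((¬A ∨ ¬B) ∧ A))) = max(0.56, 1) = 1
  Łukasiewicz value = 1
Difference: 1 − 1 = 0.00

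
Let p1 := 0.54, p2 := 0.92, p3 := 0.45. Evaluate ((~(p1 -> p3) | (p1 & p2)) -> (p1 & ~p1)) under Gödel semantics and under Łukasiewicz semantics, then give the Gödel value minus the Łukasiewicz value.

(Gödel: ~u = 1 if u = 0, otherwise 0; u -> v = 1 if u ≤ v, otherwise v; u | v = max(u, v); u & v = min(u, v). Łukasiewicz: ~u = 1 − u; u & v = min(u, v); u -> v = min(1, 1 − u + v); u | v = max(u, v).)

Gödel evaluation:
  (p1 -> p3): 0.54 > 0.45, so result = 0.45
  ~(p1 -> p3): Gödel ¬ of 0.45 = 0 (operand ≠ 0)
  (p1 & p2) = min(0.54, 0.92) = 0.54
  (~(p1 -> p3) | (p1 & p2)) = max(0, 0.54) = 0.54
  ~p1: Gödel ¬ of 0.54 = 0 (operand ≠ 0)
  (p1 & ~p1) = min(0.54, 0) = 0
  ((~(p1 -> p3) | (p1 & p2)) -> (p1 & ~p1)): 0.54 > 0, so result = 0
  Gödel value = 0
Łukasiewicz evaluation:
  (p1 -> p3): min(1, 1 − 0.54 + 0.45) = 0.91
  ~(p1 -> p3): Łukasiewicz ¬ gives 1 − 0.91 = 0.09
  (p1 & p2) = min(0.54, 0.92) = 0.54
  (~(p1 -> p3) | (p1 & p2)) = max(0.09, 0.54) = 0.54
  ~p1: Łukasiewicz ¬ gives 1 − 0.54 = 0.46
  (p1 & ~p1) = min(0.54, 0.46) = 0.46
  ((~(p1 -> p3) | (p1 & p2)) -> (p1 & ~p1)): min(1, 1 − 0.54 + 0.46) = 0.92
  Łukasiewicz value = 0.92
Difference: 0 − 0.92 = -0.92

-0.92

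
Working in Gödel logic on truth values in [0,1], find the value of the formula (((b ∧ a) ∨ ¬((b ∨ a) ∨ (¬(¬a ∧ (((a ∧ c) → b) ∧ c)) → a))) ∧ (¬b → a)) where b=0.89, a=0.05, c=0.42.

(b ∧ a) = min(0.89, 0.05) = 0.05
(b ∨ a) = max(0.89, 0.05) = 0.89
¬a: Gödel ¬ of 0.05 = 0 (operand ≠ 0)
(a ∧ c) = min(0.05, 0.42) = 0.05
((a ∧ c) → b): 0.05 ≤ 0.89, so result = 1
(((a ∧ c) → b) ∧ c) = min(1, 0.42) = 0.42
(¬a ∧ (((a ∧ c) → b) ∧ c)) = min(0, 0.42) = 0
¬(¬a ∧ (((a ∧ c) → b) ∧ c)): Gödel ¬ of 0 = 1 (operand is 0)
(¬(¬a ∧ (((a ∧ c) → b) ∧ c)) → a): 1 > 0.05, so result = 0.05
((b ∨ a) ∨ (¬(¬a ∧ (((a ∧ c) → b) ∧ c)) → a)) = max(0.89, 0.05) = 0.89
¬((b ∨ a) ∨ (¬(¬a ∧ (((a ∧ c) → b) ∧ c)) → a)): Gödel ¬ of 0.89 = 0 (operand ≠ 0)
((b ∧ a) ∨ ¬((b ∨ a) ∨ (¬(¬a ∧ (((a ∧ c) → b) ∧ c)) → a))) = max(0.05, 0) = 0.05
¬b: Gödel ¬ of 0.89 = 0 (operand ≠ 0)
(¬b → a): 0 ≤ 0.05, so result = 1
(((b ∧ a) ∨ ¬((b ∨ a) ∨ (¬(¬a ∧ (((a ∧ c) → b) ∧ c)) → a))) ∧ (¬b → a)) = min(0.05, 1) = 0.05

0.05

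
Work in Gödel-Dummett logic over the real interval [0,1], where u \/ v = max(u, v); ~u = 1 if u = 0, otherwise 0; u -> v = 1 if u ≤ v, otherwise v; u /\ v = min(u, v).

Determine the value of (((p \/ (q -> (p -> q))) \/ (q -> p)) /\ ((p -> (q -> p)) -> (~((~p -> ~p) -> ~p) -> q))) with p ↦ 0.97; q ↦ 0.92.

0.92

(p -> q): 0.97 > 0.92, so result = 0.92
(q -> (p -> q)): 0.92 ≤ 0.92, so result = 1
(p \/ (q -> (p -> q))) = max(0.97, 1) = 1
(q -> p): 0.92 ≤ 0.97, so result = 1
((p \/ (q -> (p -> q))) \/ (q -> p)) = max(1, 1) = 1
(q -> p): 0.92 ≤ 0.97, so result = 1
(p -> (q -> p)): 0.97 ≤ 1, so result = 1
~p: Gödel ¬ of 0.97 = 0 (operand ≠ 0)
~p: Gödel ¬ of 0.97 = 0 (operand ≠ 0)
(~p -> ~p): 0 ≤ 0, so result = 1
~p: Gödel ¬ of 0.97 = 0 (operand ≠ 0)
((~p -> ~p) -> ~p): 1 > 0, so result = 0
~((~p -> ~p) -> ~p): Gödel ¬ of 0 = 1 (operand is 0)
(~((~p -> ~p) -> ~p) -> q): 1 > 0.92, so result = 0.92
((p -> (q -> p)) -> (~((~p -> ~p) -> ~p) -> q)): 1 > 0.92, so result = 0.92
(((p \/ (q -> (p -> q))) \/ (q -> p)) /\ ((p -> (q -> p)) -> (~((~p -> ~p) -> ~p) -> q))) = min(1, 0.92) = 0.92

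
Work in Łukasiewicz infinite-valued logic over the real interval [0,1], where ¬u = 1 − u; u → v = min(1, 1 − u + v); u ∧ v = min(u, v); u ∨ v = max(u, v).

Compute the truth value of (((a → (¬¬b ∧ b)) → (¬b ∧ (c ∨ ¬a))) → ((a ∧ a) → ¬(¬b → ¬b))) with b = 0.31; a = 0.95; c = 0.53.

¬b: Łukasiewicz ¬ gives 1 − 0.31 = 0.69
¬¬b: Łukasiewicz ¬ gives 1 − 0.69 = 0.31
(¬¬b ∧ b) = min(0.31, 0.31) = 0.31
(a → (¬¬b ∧ b)): min(1, 1 − 0.95 + 0.31) = 0.36
¬b: Łukasiewicz ¬ gives 1 − 0.31 = 0.69
¬a: Łukasiewicz ¬ gives 1 − 0.95 = 0.05
(c ∨ ¬a) = max(0.53, 0.05) = 0.53
(¬b ∧ (c ∨ ¬a)) = min(0.69, 0.53) = 0.53
((a → (¬¬b ∧ b)) → (¬b ∧ (c ∨ ¬a))): min(1, 1 − 0.36 + 0.53) = 1
(a ∧ a) = min(0.95, 0.95) = 0.95
¬b: Łukasiewicz ¬ gives 1 − 0.31 = 0.69
¬b: Łukasiewicz ¬ gives 1 − 0.31 = 0.69
(¬b → ¬b): min(1, 1 − 0.69 + 0.69) = 1
¬(¬b → ¬b): Łukasiewicz ¬ gives 1 − 1 = 0
((a ∧ a) → ¬(¬b → ¬b)): min(1, 1 − 0.95 + 0) = 0.05
(((a → (¬¬b ∧ b)) → (¬b ∧ (c ∨ ¬a))) → ((a ∧ a) → ¬(¬b → ¬b))): min(1, 1 − 1 + 0.05) = 0.05

0.05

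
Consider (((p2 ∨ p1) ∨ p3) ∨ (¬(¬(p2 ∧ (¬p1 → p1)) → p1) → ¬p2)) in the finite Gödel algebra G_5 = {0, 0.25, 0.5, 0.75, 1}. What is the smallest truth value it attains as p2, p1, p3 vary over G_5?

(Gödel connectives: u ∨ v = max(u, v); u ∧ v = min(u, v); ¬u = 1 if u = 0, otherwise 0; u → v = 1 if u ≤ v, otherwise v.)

The minimum is attained at p2 = 0.25, p1 = 0, p3 = 0:
  (p2 ∨ p1) = max(0.25, 0) = 0.25
  ((p2 ∨ p1) ∨ p3) = max(0.25, 0) = 0.25
  ¬p1: Gödel ¬ of 0 = 1 (operand is 0)
  (¬p1 → p1): 1 > 0, so result = 0
  (p2 ∧ (¬p1 → p1)) = min(0.25, 0) = 0
  ¬(p2 ∧ (¬p1 → p1)): Gödel ¬ of 0 = 1 (operand is 0)
  (¬(p2 ∧ (¬p1 → p1)) → p1): 1 > 0, so result = 0
  ¬(¬(p2 ∧ (¬p1 → p1)) → p1): Gödel ¬ of 0 = 1 (operand is 0)
  ¬p2: Gödel ¬ of 0.25 = 0 (operand ≠ 0)
  (¬(¬(p2 ∧ (¬p1 → p1)) → p1) → ¬p2): 1 > 0, so result = 0
  (((p2 ∨ p1) ∨ p3) ∨ (¬(¬(p2 ∧ (¬p1 → p1)) → p1) → ¬p2)) = max(0.25, 0) = 0.25
Checking all 125 assignments confirms none give a value below 0.25.

0.25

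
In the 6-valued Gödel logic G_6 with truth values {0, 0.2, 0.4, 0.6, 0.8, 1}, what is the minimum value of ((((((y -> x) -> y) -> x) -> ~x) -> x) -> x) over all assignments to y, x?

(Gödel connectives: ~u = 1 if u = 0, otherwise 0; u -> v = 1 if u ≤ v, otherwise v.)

The minimum is attained at y = 0, x = 0.2:
  (y -> x): 0 ≤ 0.2, so result = 1
  ((y -> x) -> y): 1 > 0, so result = 0
  (((y -> x) -> y) -> x): 0 ≤ 0.2, so result = 1
  ~x: Gödel ¬ of 0.2 = 0 (operand ≠ 0)
  ((((y -> x) -> y) -> x) -> ~x): 1 > 0, so result = 0
  (((((y -> x) -> y) -> x) -> ~x) -> x): 0 ≤ 0.2, so result = 1
  ((((((y -> x) -> y) -> x) -> ~x) -> x) -> x): 1 > 0.2, so result = 0.2
Checking all 36 assignments confirms none give a value below 0.20.

0.20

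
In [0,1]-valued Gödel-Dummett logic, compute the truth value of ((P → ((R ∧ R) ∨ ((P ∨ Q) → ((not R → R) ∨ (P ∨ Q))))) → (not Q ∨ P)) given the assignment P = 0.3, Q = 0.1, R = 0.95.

0.30

(R ∧ R) = min(0.95, 0.95) = 0.95
(P ∨ Q) = max(0.3, 0.1) = 0.3
not R: Gödel ¬ of 0.95 = 0 (operand ≠ 0)
(not R → R): 0 ≤ 0.95, so result = 1
(P ∨ Q) = max(0.3, 0.1) = 0.3
((not R → R) ∨ (P ∨ Q)) = max(1, 0.3) = 1
((P ∨ Q) → ((not R → R) ∨ (P ∨ Q))): 0.3 ≤ 1, so result = 1
((R ∧ R) ∨ ((P ∨ Q) → ((not R → R) ∨ (P ∨ Q)))) = max(0.95, 1) = 1
(P → ((R ∧ R) ∨ ((P ∨ Q) → ((not R → R) ∨ (P ∨ Q))))): 0.3 ≤ 1, so result = 1
not Q: Gödel ¬ of 0.1 = 0 (operand ≠ 0)
(not Q ∨ P) = max(0, 0.3) = 0.3
((P → ((R ∧ R) ∨ ((P ∨ Q) → ((not R → R) ∨ (P ∨ Q))))) → (not Q ∨ P)): 1 > 0.3, so result = 0.3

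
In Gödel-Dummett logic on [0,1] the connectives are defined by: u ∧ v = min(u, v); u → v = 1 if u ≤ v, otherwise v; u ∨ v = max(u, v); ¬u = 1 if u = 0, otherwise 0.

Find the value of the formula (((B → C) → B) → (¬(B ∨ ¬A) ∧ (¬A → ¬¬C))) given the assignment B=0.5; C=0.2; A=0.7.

(B → C): 0.5 > 0.2, so result = 0.2
((B → C) → B): 0.2 ≤ 0.5, so result = 1
¬A: Gödel ¬ of 0.7 = 0 (operand ≠ 0)
(B ∨ ¬A) = max(0.5, 0) = 0.5
¬(B ∨ ¬A): Gödel ¬ of 0.5 = 0 (operand ≠ 0)
¬A: Gödel ¬ of 0.7 = 0 (operand ≠ 0)
¬C: Gödel ¬ of 0.2 = 0 (operand ≠ 0)
¬¬C: Gödel ¬ of 0 = 1 (operand is 0)
(¬A → ¬¬C): 0 ≤ 1, so result = 1
(¬(B ∨ ¬A) ∧ (¬A → ¬¬C)) = min(0, 1) = 0
(((B → C) → B) → (¬(B ∨ ¬A) ∧ (¬A → ¬¬C))): 1 > 0, so result = 0

0.00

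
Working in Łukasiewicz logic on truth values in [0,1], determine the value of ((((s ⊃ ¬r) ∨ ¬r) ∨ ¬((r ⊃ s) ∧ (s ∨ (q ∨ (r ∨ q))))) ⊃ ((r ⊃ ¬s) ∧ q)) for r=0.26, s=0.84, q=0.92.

¬r: Łukasiewicz ¬ gives 1 − 0.26 = 0.74
(s ⊃ ¬r): min(1, 1 − 0.84 + 0.74) = 0.9
¬r: Łukasiewicz ¬ gives 1 − 0.26 = 0.74
((s ⊃ ¬r) ∨ ¬r) = max(0.9, 0.74) = 0.9
(r ⊃ s): min(1, 1 − 0.26 + 0.84) = 1
(r ∨ q) = max(0.26, 0.92) = 0.92
(q ∨ (r ∨ q)) = max(0.92, 0.92) = 0.92
(s ∨ (q ∨ (r ∨ q))) = max(0.84, 0.92) = 0.92
((r ⊃ s) ∧ (s ∨ (q ∨ (r ∨ q)))) = min(1, 0.92) = 0.92
¬((r ⊃ s) ∧ (s ∨ (q ∨ (r ∨ q)))): Łukasiewicz ¬ gives 1 − 0.92 = 0.08
(((s ⊃ ¬r) ∨ ¬r) ∨ ¬((r ⊃ s) ∧ (s ∨ (q ∨ (r ∨ q))))) = max(0.9, 0.08) = 0.9
¬s: Łukasiewicz ¬ gives 1 − 0.84 = 0.16
(r ⊃ ¬s): min(1, 1 − 0.26 + 0.16) = 0.9
((r ⊃ ¬s) ∧ q) = min(0.9, 0.92) = 0.9
((((s ⊃ ¬r) ∨ ¬r) ∨ ¬((r ⊃ s) ∧ (s ∨ (q ∨ (r ∨ q))))) ⊃ ((r ⊃ ¬s) ∧ q)): min(1, 1 − 0.9 + 0.9) = 1

1.00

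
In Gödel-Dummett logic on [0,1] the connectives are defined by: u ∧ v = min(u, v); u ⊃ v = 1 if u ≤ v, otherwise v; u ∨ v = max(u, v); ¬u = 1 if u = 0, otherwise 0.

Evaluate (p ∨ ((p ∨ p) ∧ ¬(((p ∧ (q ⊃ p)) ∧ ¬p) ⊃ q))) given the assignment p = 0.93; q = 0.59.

(p ∨ p) = max(0.93, 0.93) = 0.93
(q ⊃ p): 0.59 ≤ 0.93, so result = 1
(p ∧ (q ⊃ p)) = min(0.93, 1) = 0.93
¬p: Gödel ¬ of 0.93 = 0 (operand ≠ 0)
((p ∧ (q ⊃ p)) ∧ ¬p) = min(0.93, 0) = 0
(((p ∧ (q ⊃ p)) ∧ ¬p) ⊃ q): 0 ≤ 0.59, so result = 1
¬(((p ∧ (q ⊃ p)) ∧ ¬p) ⊃ q): Gödel ¬ of 1 = 0 (operand ≠ 0)
((p ∨ p) ∧ ¬(((p ∧ (q ⊃ p)) ∧ ¬p) ⊃ q)) = min(0.93, 0) = 0
(p ∨ ((p ∨ p) ∧ ¬(((p ∧ (q ⊃ p)) ∧ ¬p) ⊃ q))) = max(0.93, 0) = 0.93

0.93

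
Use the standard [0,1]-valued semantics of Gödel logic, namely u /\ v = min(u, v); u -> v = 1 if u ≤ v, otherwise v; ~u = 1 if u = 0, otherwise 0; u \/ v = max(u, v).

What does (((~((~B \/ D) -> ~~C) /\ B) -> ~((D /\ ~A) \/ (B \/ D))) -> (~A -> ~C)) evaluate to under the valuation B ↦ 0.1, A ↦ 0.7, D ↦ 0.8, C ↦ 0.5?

1.00

~B: Gödel ¬ of 0.1 = 0 (operand ≠ 0)
(~B \/ D) = max(0, 0.8) = 0.8
~C: Gödel ¬ of 0.5 = 0 (operand ≠ 0)
~~C: Gödel ¬ of 0 = 1 (operand is 0)
((~B \/ D) -> ~~C): 0.8 ≤ 1, so result = 1
~((~B \/ D) -> ~~C): Gödel ¬ of 1 = 0 (operand ≠ 0)
(~((~B \/ D) -> ~~C) /\ B) = min(0, 0.1) = 0
~A: Gödel ¬ of 0.7 = 0 (operand ≠ 0)
(D /\ ~A) = min(0.8, 0) = 0
(B \/ D) = max(0.1, 0.8) = 0.8
((D /\ ~A) \/ (B \/ D)) = max(0, 0.8) = 0.8
~((D /\ ~A) \/ (B \/ D)): Gödel ¬ of 0.8 = 0 (operand ≠ 0)
((~((~B \/ D) -> ~~C) /\ B) -> ~((D /\ ~A) \/ (B \/ D))): 0 ≤ 0, so result = 1
~A: Gödel ¬ of 0.7 = 0 (operand ≠ 0)
~C: Gödel ¬ of 0.5 = 0 (operand ≠ 0)
(~A -> ~C): 0 ≤ 0, so result = 1
(((~((~B \/ D) -> ~~C) /\ B) -> ~((D /\ ~A) \/ (B \/ D))) -> (~A -> ~C)): 1 ≤ 1, so result = 1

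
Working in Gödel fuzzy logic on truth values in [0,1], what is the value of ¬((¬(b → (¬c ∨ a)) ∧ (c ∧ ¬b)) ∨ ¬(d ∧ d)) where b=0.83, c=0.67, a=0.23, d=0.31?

¬c: Gödel ¬ of 0.67 = 0 (operand ≠ 0)
(¬c ∨ a) = max(0, 0.23) = 0.23
(b → (¬c ∨ a)): 0.83 > 0.23, so result = 0.23
¬(b → (¬c ∨ a)): Gödel ¬ of 0.23 = 0 (operand ≠ 0)
¬b: Gödel ¬ of 0.83 = 0 (operand ≠ 0)
(c ∧ ¬b) = min(0.67, 0) = 0
(¬(b → (¬c ∨ a)) ∧ (c ∧ ¬b)) = min(0, 0) = 0
(d ∧ d) = min(0.31, 0.31) = 0.31
¬(d ∧ d): Gödel ¬ of 0.31 = 0 (operand ≠ 0)
((¬(b → (¬c ∨ a)) ∧ (c ∧ ¬b)) ∨ ¬(d ∧ d)) = max(0, 0) = 0
¬((¬(b → (¬c ∨ a)) ∧ (c ∧ ¬b)) ∨ ¬(d ∧ d)): Gödel ¬ of 0 = 1 (operand is 0)

1.00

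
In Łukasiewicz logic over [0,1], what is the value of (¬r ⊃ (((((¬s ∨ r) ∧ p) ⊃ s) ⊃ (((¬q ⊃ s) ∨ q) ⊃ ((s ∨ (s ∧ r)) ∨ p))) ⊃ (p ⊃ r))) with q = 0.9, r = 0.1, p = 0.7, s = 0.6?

0.80

¬r: Łukasiewicz ¬ gives 1 − 0.1 = 0.9
¬s: Łukasiewicz ¬ gives 1 − 0.6 = 0.4
(¬s ∨ r) = max(0.4, 0.1) = 0.4
((¬s ∨ r) ∧ p) = min(0.4, 0.7) = 0.4
(((¬s ∨ r) ∧ p) ⊃ s): min(1, 1 − 0.4 + 0.6) = 1
¬q: Łukasiewicz ¬ gives 1 − 0.9 = 0.1
(¬q ⊃ s): min(1, 1 − 0.1 + 0.6) = 1
((¬q ⊃ s) ∨ q) = max(1, 0.9) = 1
(s ∧ r) = min(0.6, 0.1) = 0.1
(s ∨ (s ∧ r)) = max(0.6, 0.1) = 0.6
((s ∨ (s ∧ r)) ∨ p) = max(0.6, 0.7) = 0.7
(((¬q ⊃ s) ∨ q) ⊃ ((s ∨ (s ∧ r)) ∨ p)): min(1, 1 − 1 + 0.7) = 0.7
((((¬s ∨ r) ∧ p) ⊃ s) ⊃ (((¬q ⊃ s) ∨ q) ⊃ ((s ∨ (s ∧ r)) ∨ p))): min(1, 1 − 1 + 0.7) = 0.7
(p ⊃ r): min(1, 1 − 0.7 + 0.1) = 0.4
(((((¬s ∨ r) ∧ p) ⊃ s) ⊃ (((¬q ⊃ s) ∨ q) ⊃ ((s ∨ (s ∧ r)) ∨ p))) ⊃ (p ⊃ r)): min(1, 1 − 0.7 + 0.4) = 0.7
(¬r ⊃ (((((¬s ∨ r) ∧ p) ⊃ s) ⊃ (((¬q ⊃ s) ∨ q) ⊃ ((s ∨ (s ∧ r)) ∨ p))) ⊃ (p ⊃ r))): min(1, 1 − 0.9 + 0.7) = 0.8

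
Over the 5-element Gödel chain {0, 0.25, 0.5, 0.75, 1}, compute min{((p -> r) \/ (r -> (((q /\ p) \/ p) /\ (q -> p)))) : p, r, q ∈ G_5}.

Every assignment gives 1. For instance at p = 0, r = 0, q = 0:
  (p -> r): 0 ≤ 0, so result = 1
  (q /\ p) = min(0, 0) = 0
  ((q /\ p) \/ p) = max(0, 0) = 0
  (q -> p): 0 ≤ 0, so result = 1
  (((q /\ p) \/ p) /\ (q -> p)) = min(0, 1) = 0
  (r -> (((q /\ p) \/ p) /\ (q -> p))): 0 ≤ 0, so result = 1
  ((p -> r) \/ (r -> (((q /\ p) \/ p) /\ (q -> p)))) = max(1, 1) = 1
All 125 assignments give value 1 — the formula is a G_5-tautology.

1.00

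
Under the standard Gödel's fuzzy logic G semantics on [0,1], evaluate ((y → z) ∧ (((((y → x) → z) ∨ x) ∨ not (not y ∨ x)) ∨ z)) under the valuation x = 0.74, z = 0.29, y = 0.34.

(y → z): 0.34 > 0.29, so result = 0.29
(y → x): 0.34 ≤ 0.74, so result = 1
((y → x) → z): 1 > 0.29, so result = 0.29
(((y → x) → z) ∨ x) = max(0.29, 0.74) = 0.74
not y: Gödel ¬ of 0.34 = 0 (operand ≠ 0)
(not y ∨ x) = max(0, 0.74) = 0.74
not (not y ∨ x): Gödel ¬ of 0.74 = 0 (operand ≠ 0)
((((y → x) → z) ∨ x) ∨ not (not y ∨ x)) = max(0.74, 0) = 0.74
(((((y → x) → z) ∨ x) ∨ not (not y ∨ x)) ∨ z) = max(0.74, 0.29) = 0.74
((y → z) ∧ (((((y → x) → z) ∨ x) ∨ not (not y ∨ x)) ∨ z)) = min(0.29, 0.74) = 0.29

0.29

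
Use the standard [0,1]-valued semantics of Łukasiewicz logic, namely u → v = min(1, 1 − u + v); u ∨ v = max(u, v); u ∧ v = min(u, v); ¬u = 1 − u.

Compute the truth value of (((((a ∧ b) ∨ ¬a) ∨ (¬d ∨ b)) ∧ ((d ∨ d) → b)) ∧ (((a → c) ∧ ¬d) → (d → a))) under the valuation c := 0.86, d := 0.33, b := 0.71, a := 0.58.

0.71

(a ∧ b) = min(0.58, 0.71) = 0.58
¬a: Łukasiewicz ¬ gives 1 − 0.58 = 0.42
((a ∧ b) ∨ ¬a) = max(0.58, 0.42) = 0.58
¬d: Łukasiewicz ¬ gives 1 − 0.33 = 0.67
(¬d ∨ b) = max(0.67, 0.71) = 0.71
(((a ∧ b) ∨ ¬a) ∨ (¬d ∨ b)) = max(0.58, 0.71) = 0.71
(d ∨ d) = max(0.33, 0.33) = 0.33
((d ∨ d) → b): min(1, 1 − 0.33 + 0.71) = 1
((((a ∧ b) ∨ ¬a) ∨ (¬d ∨ b)) ∧ ((d ∨ d) → b)) = min(0.71, 1) = 0.71
(a → c): min(1, 1 − 0.58 + 0.86) = 1
¬d: Łukasiewicz ¬ gives 1 − 0.33 = 0.67
((a → c) ∧ ¬d) = min(1, 0.67) = 0.67
(d → a): min(1, 1 − 0.33 + 0.58) = 1
(((a → c) ∧ ¬d) → (d → a)): min(1, 1 − 0.67 + 1) = 1
(((((a ∧ b) ∨ ¬a) ∨ (¬d ∨ b)) ∧ ((d ∨ d) → b)) ∧ (((a → c) ∧ ¬d) → (d → a))) = min(0.71, 1) = 0.71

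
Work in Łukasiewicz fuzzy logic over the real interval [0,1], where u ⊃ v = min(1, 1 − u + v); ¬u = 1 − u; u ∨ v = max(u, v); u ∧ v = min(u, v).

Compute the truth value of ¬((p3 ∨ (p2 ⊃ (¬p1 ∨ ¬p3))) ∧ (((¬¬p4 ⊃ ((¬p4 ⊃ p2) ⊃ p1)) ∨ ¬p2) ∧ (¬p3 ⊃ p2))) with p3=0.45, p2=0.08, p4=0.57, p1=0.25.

0.47

¬p1: Łukasiewicz ¬ gives 1 − 0.25 = 0.75
¬p3: Łukasiewicz ¬ gives 1 − 0.45 = 0.55
(¬p1 ∨ ¬p3) = max(0.75, 0.55) = 0.75
(p2 ⊃ (¬p1 ∨ ¬p3)): min(1, 1 − 0.08 + 0.75) = 1
(p3 ∨ (p2 ⊃ (¬p1 ∨ ¬p3))) = max(0.45, 1) = 1
¬p4: Łukasiewicz ¬ gives 1 − 0.57 = 0.43
¬¬p4: Łukasiewicz ¬ gives 1 − 0.43 = 0.57
¬p4: Łukasiewicz ¬ gives 1 − 0.57 = 0.43
(¬p4 ⊃ p2): min(1, 1 − 0.43 + 0.08) = 0.65
((¬p4 ⊃ p2) ⊃ p1): min(1, 1 − 0.65 + 0.25) = 0.6
(¬¬p4 ⊃ ((¬p4 ⊃ p2) ⊃ p1)): min(1, 1 − 0.57 + 0.6) = 1
¬p2: Łukasiewicz ¬ gives 1 − 0.08 = 0.92
((¬¬p4 ⊃ ((¬p4 ⊃ p2) ⊃ p1)) ∨ ¬p2) = max(1, 0.92) = 1
¬p3: Łukasiewicz ¬ gives 1 − 0.45 = 0.55
(¬p3 ⊃ p2): min(1, 1 − 0.55 + 0.08) = 0.53
(((¬¬p4 ⊃ ((¬p4 ⊃ p2) ⊃ p1)) ∨ ¬p2) ∧ (¬p3 ⊃ p2)) = min(1, 0.53) = 0.53
((p3 ∨ (p2 ⊃ (¬p1 ∨ ¬p3))) ∧ (((¬¬p4 ⊃ ((¬p4 ⊃ p2) ⊃ p1)) ∨ ¬p2) ∧ (¬p3 ⊃ p2))) = min(1, 0.53) = 0.53
¬((p3 ∨ (p2 ⊃ (¬p1 ∨ ¬p3))) ∧ (((¬¬p4 ⊃ ((¬p4 ⊃ p2) ⊃ p1)) ∨ ¬p2) ∧ (¬p3 ⊃ p2))): Łukasiewicz ¬ gives 1 − 0.53 = 0.47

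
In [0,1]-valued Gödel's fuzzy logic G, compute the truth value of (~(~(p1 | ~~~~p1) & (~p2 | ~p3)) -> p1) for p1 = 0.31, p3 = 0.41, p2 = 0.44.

0.31

~p1: Gödel ¬ of 0.31 = 0 (operand ≠ 0)
~~p1: Gödel ¬ of 0 = 1 (operand is 0)
~~~p1: Gödel ¬ of 1 = 0 (operand ≠ 0)
~~~~p1: Gödel ¬ of 0 = 1 (operand is 0)
(p1 | ~~~~p1) = max(0.31, 1) = 1
~(p1 | ~~~~p1): Gödel ¬ of 1 = 0 (operand ≠ 0)
~p2: Gödel ¬ of 0.44 = 0 (operand ≠ 0)
~p3: Gödel ¬ of 0.41 = 0 (operand ≠ 0)
(~p2 | ~p3) = max(0, 0) = 0
(~(p1 | ~~~~p1) & (~p2 | ~p3)) = min(0, 0) = 0
~(~(p1 | ~~~~p1) & (~p2 | ~p3)): Gödel ¬ of 0 = 1 (operand is 0)
(~(~(p1 | ~~~~p1) & (~p2 | ~p3)) -> p1): 1 > 0.31, so result = 0.31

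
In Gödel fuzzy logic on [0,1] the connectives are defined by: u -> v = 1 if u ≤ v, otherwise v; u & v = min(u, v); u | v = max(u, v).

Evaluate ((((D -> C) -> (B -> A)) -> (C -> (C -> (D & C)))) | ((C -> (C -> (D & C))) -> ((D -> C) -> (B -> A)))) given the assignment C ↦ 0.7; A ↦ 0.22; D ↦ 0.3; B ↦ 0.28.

(D -> C): 0.3 ≤ 0.7, so result = 1
(B -> A): 0.28 > 0.22, so result = 0.22
((D -> C) -> (B -> A)): 1 > 0.22, so result = 0.22
(D & C) = min(0.3, 0.7) = 0.3
(C -> (D & C)): 0.7 > 0.3, so result = 0.3
(C -> (C -> (D & C))): 0.7 > 0.3, so result = 0.3
(((D -> C) -> (B -> A)) -> (C -> (C -> (D & C)))): 0.22 ≤ 0.3, so result = 1
(D & C) = min(0.3, 0.7) = 0.3
(C -> (D & C)): 0.7 > 0.3, so result = 0.3
(C -> (C -> (D & C))): 0.7 > 0.3, so result = 0.3
(D -> C): 0.3 ≤ 0.7, so result = 1
(B -> A): 0.28 > 0.22, so result = 0.22
((D -> C) -> (B -> A)): 1 > 0.22, so result = 0.22
((C -> (C -> (D & C))) -> ((D -> C) -> (B -> A))): 0.3 > 0.22, so result = 0.22
((((D -> C) -> (B -> A)) -> (C -> (C -> (D & C)))) | ((C -> (C -> (D & C))) -> ((D -> C) -> (B -> A)))) = max(1, 0.22) = 1

1.00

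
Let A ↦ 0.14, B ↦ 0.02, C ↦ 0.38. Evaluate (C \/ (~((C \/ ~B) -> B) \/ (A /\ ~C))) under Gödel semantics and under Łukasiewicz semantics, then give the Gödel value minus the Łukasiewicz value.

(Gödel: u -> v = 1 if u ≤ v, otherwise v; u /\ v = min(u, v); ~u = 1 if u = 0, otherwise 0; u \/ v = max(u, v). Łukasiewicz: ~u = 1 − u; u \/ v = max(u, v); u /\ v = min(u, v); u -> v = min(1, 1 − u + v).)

-0.58

Gödel evaluation:
  ~B: Gödel ¬ of 0.02 = 0 (operand ≠ 0)
  (C \/ ~B) = max(0.38, 0) = 0.38
  ((C \/ ~B) -> B): 0.38 > 0.02, so result = 0.02
  ~((C \/ ~B) -> B): Gödel ¬ of 0.02 = 0 (operand ≠ 0)
  ~C: Gödel ¬ of 0.38 = 0 (operand ≠ 0)
  (A /\ ~C) = min(0.14, 0) = 0
  (~((C \/ ~B) -> B) \/ (A /\ ~C)) = max(0, 0) = 0
  (C \/ (~((C \/ ~B) -> B) \/ (A /\ ~C))) = max(0.38, 0) = 0.38
  Gödel value = 0.38
Łukasiewicz evaluation:
  ~B: Łukasiewicz ¬ gives 1 − 0.02 = 0.98
  (C \/ ~B) = max(0.38, 0.98) = 0.98
  ((C \/ ~B) -> B): min(1, 1 − 0.98 + 0.02) = 0.04
  ~((C \/ ~B) -> B): Łukasiewicz ¬ gives 1 − 0.04 = 0.96
  ~C: Łukasiewicz ¬ gives 1 − 0.38 = 0.62
  (A /\ ~C) = min(0.14, 0.62) = 0.14
  (~((C \/ ~B) -> B) \/ (A /\ ~C)) = max(0.96, 0.14) = 0.96
  (C \/ (~((C \/ ~B) -> B) \/ (A /\ ~C))) = max(0.38, 0.96) = 0.96
  Łukasiewicz value = 0.96
Difference: 0.38 − 0.96 = -0.58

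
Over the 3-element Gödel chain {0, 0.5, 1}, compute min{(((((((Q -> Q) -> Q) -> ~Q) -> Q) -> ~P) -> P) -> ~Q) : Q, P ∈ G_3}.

The minimum is attained at Q = 0.5, P = 0.5:
  (Q -> Q): 0.5 ≤ 0.5, so result = 1
  ((Q -> Q) -> Q): 1 > 0.5, so result = 0.5
  ~Q: Gödel ¬ of 0.5 = 0 (operand ≠ 0)
  (((Q -> Q) -> Q) -> ~Q): 0.5 > 0, so result = 0
  ((((Q -> Q) -> Q) -> ~Q) -> Q): 0 ≤ 0.5, so result = 1
  ~P: Gödel ¬ of 0.5 = 0 (operand ≠ 0)
  (((((Q -> Q) -> Q) -> ~Q) -> Q) -> ~P): 1 > 0, so result = 0
  ((((((Q -> Q) -> Q) -> ~Q) -> Q) -> ~P) -> P): 0 ≤ 0.5, so result = 1
  ~Q: Gödel ¬ of 0.5 = 0 (operand ≠ 0)
  (((((((Q -> Q) -> Q) -> ~Q) -> Q) -> ~P) -> P) -> ~Q): 1 > 0, so result = 0
Checking all 9 assignments confirms none give a value below 0.00.

0.00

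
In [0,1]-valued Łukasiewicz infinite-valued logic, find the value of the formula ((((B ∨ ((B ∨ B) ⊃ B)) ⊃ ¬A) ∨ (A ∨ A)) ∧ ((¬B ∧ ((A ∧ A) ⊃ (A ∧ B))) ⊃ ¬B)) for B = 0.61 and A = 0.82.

(B ∨ B) = max(0.61, 0.61) = 0.61
((B ∨ B) ⊃ B): min(1, 1 − 0.61 + 0.61) = 1
(B ∨ ((B ∨ B) ⊃ B)) = max(0.61, 1) = 1
¬A: Łukasiewicz ¬ gives 1 − 0.82 = 0.18
((B ∨ ((B ∨ B) ⊃ B)) ⊃ ¬A): min(1, 1 − 1 + 0.18) = 0.18
(A ∨ A) = max(0.82, 0.82) = 0.82
(((B ∨ ((B ∨ B) ⊃ B)) ⊃ ¬A) ∨ (A ∨ A)) = max(0.18, 0.82) = 0.82
¬B: Łukasiewicz ¬ gives 1 − 0.61 = 0.39
(A ∧ A) = min(0.82, 0.82) = 0.82
(A ∧ B) = min(0.82, 0.61) = 0.61
((A ∧ A) ⊃ (A ∧ B)): min(1, 1 − 0.82 + 0.61) = 0.79
(¬B ∧ ((A ∧ A) ⊃ (A ∧ B))) = min(0.39, 0.79) = 0.39
¬B: Łukasiewicz ¬ gives 1 − 0.61 = 0.39
((¬B ∧ ((A ∧ A) ⊃ (A ∧ B))) ⊃ ¬B): min(1, 1 − 0.39 + 0.39) = 1
((((B ∨ ((B ∨ B) ⊃ B)) ⊃ ¬A) ∨ (A ∨ A)) ∧ ((¬B ∧ ((A ∧ A) ⊃ (A ∧ B))) ⊃ ¬B)) = min(0.82, 1) = 0.82

0.82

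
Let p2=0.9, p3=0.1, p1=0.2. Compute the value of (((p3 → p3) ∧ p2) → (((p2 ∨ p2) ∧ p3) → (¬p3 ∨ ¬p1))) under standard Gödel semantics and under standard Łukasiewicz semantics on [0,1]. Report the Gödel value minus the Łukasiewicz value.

Gödel evaluation:
  (p3 → p3): 0.1 ≤ 0.1, so result = 1
  ((p3 → p3) ∧ p2) = min(1, 0.9) = 0.9
  (p2 ∨ p2) = max(0.9, 0.9) = 0.9
  ((p2 ∨ p2) ∧ p3) = min(0.9, 0.1) = 0.1
  ¬p3: Gödel ¬ of 0.1 = 0 (operand ≠ 0)
  ¬p1: Gödel ¬ of 0.2 = 0 (operand ≠ 0)
  (¬p3 ∨ ¬p1) = max(0, 0) = 0
  (((p2 ∨ p2) ∧ p3) → (¬p3 ∨ ¬p1)): 0.1 > 0, so result = 0
  (((p3 → p3) ∧ p2) → (((p2 ∨ p2) ∧ p3) → (¬p3 ∨ ¬p1))): 0.9 > 0, so result = 0
  Gödel value = 0
Łukasiewicz evaluation:
  (p3 → p3): min(1, 1 − 0.1 + 0.1) = 1
  ((p3 → p3) ∧ p2) = min(1, 0.9) = 0.9
  (p2 ∨ p2) = max(0.9, 0.9) = 0.9
  ((p2 ∨ p2) ∧ p3) = min(0.9, 0.1) = 0.1
  ¬p3: Łukasiewicz ¬ gives 1 − 0.1 = 0.9
  ¬p1: Łukasiewicz ¬ gives 1 − 0.2 = 0.8
  (¬p3 ∨ ¬p1) = max(0.9, 0.8) = 0.9
  (((p2 ∨ p2) ∧ p3) → (¬p3 ∨ ¬p1)): min(1, 1 − 0.1 + 0.9) = 1
  (((p3 → p3) ∧ p2) → (((p2 ∨ p2) ∧ p3) → (¬p3 ∨ ¬p1))): min(1, 1 − 0.9 + 1) = 1
  Łukasiewicz value = 1
Difference: 0 − 1 = -1.00

-1.00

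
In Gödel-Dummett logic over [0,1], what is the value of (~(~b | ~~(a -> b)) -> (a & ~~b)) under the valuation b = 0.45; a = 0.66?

1.00

~b: Gödel ¬ of 0.45 = 0 (operand ≠ 0)
(a -> b): 0.66 > 0.45, so result = 0.45
~(a -> b): Gödel ¬ of 0.45 = 0 (operand ≠ 0)
~~(a -> b): Gödel ¬ of 0 = 1 (operand is 0)
(~b | ~~(a -> b)) = max(0, 1) = 1
~(~b | ~~(a -> b)): Gödel ¬ of 1 = 0 (operand ≠ 0)
~b: Gödel ¬ of 0.45 = 0 (operand ≠ 0)
~~b: Gödel ¬ of 0 = 1 (operand is 0)
(a & ~~b) = min(0.66, 1) = 0.66
(~(~b | ~~(a -> b)) -> (a & ~~b)): 0 ≤ 0.66, so result = 1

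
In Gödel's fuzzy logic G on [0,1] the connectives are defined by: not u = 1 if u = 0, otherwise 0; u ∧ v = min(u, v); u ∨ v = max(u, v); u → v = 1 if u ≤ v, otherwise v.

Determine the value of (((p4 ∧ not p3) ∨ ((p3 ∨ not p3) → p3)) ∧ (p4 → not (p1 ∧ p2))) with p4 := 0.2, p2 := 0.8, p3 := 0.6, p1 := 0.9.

0.00

not p3: Gödel ¬ of 0.6 = 0 (operand ≠ 0)
(p4 ∧ not p3) = min(0.2, 0) = 0
not p3: Gödel ¬ of 0.6 = 0 (operand ≠ 0)
(p3 ∨ not p3) = max(0.6, 0) = 0.6
((p3 ∨ not p3) → p3): 0.6 ≤ 0.6, so result = 1
((p4 ∧ not p3) ∨ ((p3 ∨ not p3) → p3)) = max(0, 1) = 1
(p1 ∧ p2) = min(0.9, 0.8) = 0.8
not (p1 ∧ p2): Gödel ¬ of 0.8 = 0 (operand ≠ 0)
(p4 → not (p1 ∧ p2)): 0.2 > 0, so result = 0
(((p4 ∧ not p3) ∨ ((p3 ∨ not p3) → p3)) ∧ (p4 → not (p1 ∧ p2))) = min(1, 0) = 0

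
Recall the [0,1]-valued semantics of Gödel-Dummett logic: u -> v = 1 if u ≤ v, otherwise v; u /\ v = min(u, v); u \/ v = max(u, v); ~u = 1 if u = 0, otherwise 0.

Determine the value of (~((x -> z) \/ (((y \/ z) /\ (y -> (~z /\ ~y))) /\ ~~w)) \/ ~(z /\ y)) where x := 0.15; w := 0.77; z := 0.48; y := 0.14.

(x -> z): 0.15 ≤ 0.48, so result = 1
(y \/ z) = max(0.14, 0.48) = 0.48
~z: Gödel ¬ of 0.48 = 0 (operand ≠ 0)
~y: Gödel ¬ of 0.14 = 0 (operand ≠ 0)
(~z /\ ~y) = min(0, 0) = 0
(y -> (~z /\ ~y)): 0.14 > 0, so result = 0
((y \/ z) /\ (y -> (~z /\ ~y))) = min(0.48, 0) = 0
~w: Gödel ¬ of 0.77 = 0 (operand ≠ 0)
~~w: Gödel ¬ of 0 = 1 (operand is 0)
(((y \/ z) /\ (y -> (~z /\ ~y))) /\ ~~w) = min(0, 1) = 0
((x -> z) \/ (((y \/ z) /\ (y -> (~z /\ ~y))) /\ ~~w)) = max(1, 0) = 1
~((x -> z) \/ (((y \/ z) /\ (y -> (~z /\ ~y))) /\ ~~w)): Gödel ¬ of 1 = 0 (operand ≠ 0)
(z /\ y) = min(0.48, 0.14) = 0.14
~(z /\ y): Gödel ¬ of 0.14 = 0 (operand ≠ 0)
(~((x -> z) \/ (((y \/ z) /\ (y -> (~z /\ ~y))) /\ ~~w)) \/ ~(z /\ y)) = max(0, 0) = 0

0.00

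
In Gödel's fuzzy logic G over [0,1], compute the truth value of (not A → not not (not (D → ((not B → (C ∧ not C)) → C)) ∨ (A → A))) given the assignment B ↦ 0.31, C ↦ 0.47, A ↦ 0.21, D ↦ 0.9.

1.00

not A: Gödel ¬ of 0.21 = 0 (operand ≠ 0)
not B: Gödel ¬ of 0.31 = 0 (operand ≠ 0)
not C: Gödel ¬ of 0.47 = 0 (operand ≠ 0)
(C ∧ not C) = min(0.47, 0) = 0
(not B → (C ∧ not C)): 0 ≤ 0, so result = 1
((not B → (C ∧ not C)) → C): 1 > 0.47, so result = 0.47
(D → ((not B → (C ∧ not C)) → C)): 0.9 > 0.47, so result = 0.47
not (D → ((not B → (C ∧ not C)) → C)): Gödel ¬ of 0.47 = 0 (operand ≠ 0)
(A → A): 0.21 ≤ 0.21, so result = 1
(not (D → ((not B → (C ∧ not C)) → C)) ∨ (A → A)) = max(0, 1) = 1
not (not (D → ((not B → (C ∧ not C)) → C)) ∨ (A → A)): Gödel ¬ of 1 = 0 (operand ≠ 0)
not not (not (D → ((not B → (C ∧ not C)) → C)) ∨ (A → A)): Gödel ¬ of 0 = 1 (operand is 0)
(not A → not not (not (D → ((not B → (C ∧ not C)) → C)) ∨ (A → A))): 0 ≤ 1, so result = 1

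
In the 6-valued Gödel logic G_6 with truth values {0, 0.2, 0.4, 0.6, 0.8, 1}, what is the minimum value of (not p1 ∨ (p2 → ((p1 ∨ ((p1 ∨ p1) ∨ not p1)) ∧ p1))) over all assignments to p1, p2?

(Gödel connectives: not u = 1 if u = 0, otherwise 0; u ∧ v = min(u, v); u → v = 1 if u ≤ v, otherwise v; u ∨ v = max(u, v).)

0.20

The minimum is attained at p1 = 0.2, p2 = 0.4:
  not p1: Gödel ¬ of 0.2 = 0 (operand ≠ 0)
  (p1 ∨ p1) = max(0.2, 0.2) = 0.2
  not p1: Gödel ¬ of 0.2 = 0 (operand ≠ 0)
  ((p1 ∨ p1) ∨ not p1) = max(0.2, 0) = 0.2
  (p1 ∨ ((p1 ∨ p1) ∨ not p1)) = max(0.2, 0.2) = 0.2
  ((p1 ∨ ((p1 ∨ p1) ∨ not p1)) ∧ p1) = min(0.2, 0.2) = 0.2
  (p2 → ((p1 ∨ ((p1 ∨ p1) ∨ not p1)) ∧ p1)): 0.4 > 0.2, so result = 0.2
  (not p1 ∨ (p2 → ((p1 ∨ ((p1 ∨ p1) ∨ not p1)) ∧ p1))) = max(0, 0.2) = 0.2
Checking all 36 assignments confirms none give a value below 0.20.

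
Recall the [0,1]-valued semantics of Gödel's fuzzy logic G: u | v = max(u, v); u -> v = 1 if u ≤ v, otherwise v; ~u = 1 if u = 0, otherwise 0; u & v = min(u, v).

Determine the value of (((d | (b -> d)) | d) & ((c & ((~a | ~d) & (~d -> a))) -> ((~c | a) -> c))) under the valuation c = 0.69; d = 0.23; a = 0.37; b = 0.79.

0.23

(b -> d): 0.79 > 0.23, so result = 0.23
(d | (b -> d)) = max(0.23, 0.23) = 0.23
((d | (b -> d)) | d) = max(0.23, 0.23) = 0.23
~a: Gödel ¬ of 0.37 = 0 (operand ≠ 0)
~d: Gödel ¬ of 0.23 = 0 (operand ≠ 0)
(~a | ~d) = max(0, 0) = 0
~d: Gödel ¬ of 0.23 = 0 (operand ≠ 0)
(~d -> a): 0 ≤ 0.37, so result = 1
((~a | ~d) & (~d -> a)) = min(0, 1) = 0
(c & ((~a | ~d) & (~d -> a))) = min(0.69, 0) = 0
~c: Gödel ¬ of 0.69 = 0 (operand ≠ 0)
(~c | a) = max(0, 0.37) = 0.37
((~c | a) -> c): 0.37 ≤ 0.69, so result = 1
((c & ((~a | ~d) & (~d -> a))) -> ((~c | a) -> c)): 0 ≤ 1, so result = 1
(((d | (b -> d)) | d) & ((c & ((~a | ~d) & (~d -> a))) -> ((~c | a) -> c))) = min(0.23, 1) = 0.23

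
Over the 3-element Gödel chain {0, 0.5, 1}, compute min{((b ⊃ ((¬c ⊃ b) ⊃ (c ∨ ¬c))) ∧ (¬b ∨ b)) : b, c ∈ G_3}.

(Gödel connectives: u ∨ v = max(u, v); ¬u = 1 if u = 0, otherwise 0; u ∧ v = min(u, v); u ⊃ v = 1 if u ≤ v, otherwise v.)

0.50

The minimum is attained at b = 0.5, c = 0:
  ¬c: Gödel ¬ of 0 = 1 (operand is 0)
  (¬c ⊃ b): 1 > 0.5, so result = 0.5
  ¬c: Gödel ¬ of 0 = 1 (operand is 0)
  (c ∨ ¬c) = max(0, 1) = 1
  ((¬c ⊃ b) ⊃ (c ∨ ¬c)): 0.5 ≤ 1, so result = 1
  (b ⊃ ((¬c ⊃ b) ⊃ (c ∨ ¬c))): 0.5 ≤ 1, so result = 1
  ¬b: Gödel ¬ of 0.5 = 0 (operand ≠ 0)
  (¬b ∨ b) = max(0, 0.5) = 0.5
  ((b ⊃ ((¬c ⊃ b) ⊃ (c ∨ ¬c))) ∧ (¬b ∨ b)) = min(1, 0.5) = 0.5
Checking all 9 assignments confirms none give a value below 0.50.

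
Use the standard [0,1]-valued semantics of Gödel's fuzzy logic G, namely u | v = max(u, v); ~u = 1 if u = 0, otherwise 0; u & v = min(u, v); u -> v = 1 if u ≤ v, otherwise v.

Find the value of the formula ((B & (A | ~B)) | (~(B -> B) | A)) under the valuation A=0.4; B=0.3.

~B: Gödel ¬ of 0.3 = 0 (operand ≠ 0)
(A | ~B) = max(0.4, 0) = 0.4
(B & (A | ~B)) = min(0.3, 0.4) = 0.3
(B -> B): 0.3 ≤ 0.3, so result = 1
~(B -> B): Gödel ¬ of 1 = 0 (operand ≠ 0)
(~(B -> B) | A) = max(0, 0.4) = 0.4
((B & (A | ~B)) | (~(B -> B) | A)) = max(0.3, 0.4) = 0.4

0.40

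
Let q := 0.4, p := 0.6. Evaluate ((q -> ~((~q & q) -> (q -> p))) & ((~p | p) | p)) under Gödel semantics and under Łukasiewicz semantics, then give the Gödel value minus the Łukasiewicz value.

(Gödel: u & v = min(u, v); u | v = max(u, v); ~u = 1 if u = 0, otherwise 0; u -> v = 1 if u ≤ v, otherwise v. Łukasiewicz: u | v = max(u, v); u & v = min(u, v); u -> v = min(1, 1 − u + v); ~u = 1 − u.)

Gödel evaluation:
  ~q: Gödel ¬ of 0.4 = 0 (operand ≠ 0)
  (~q & q) = min(0, 0.4) = 0
  (q -> p): 0.4 ≤ 0.6, so result = 1
  ((~q & q) -> (q -> p)): 0 ≤ 1, so result = 1
  ~((~q & q) -> (q -> p)): Gödel ¬ of 1 = 0 (operand ≠ 0)
  (q -> ~((~q & q) -> (q -> p))): 0.4 > 0, so result = 0
  ~p: Gödel ¬ of 0.6 = 0 (operand ≠ 0)
  (~p | p) = max(0, 0.6) = 0.6
  ((~p | p) | p) = max(0.6, 0.6) = 0.6
  ((q -> ~((~q & q) -> (q -> p))) & ((~p | p) | p)) = min(0, 0.6) = 0
  Gödel value = 0
Łukasiewicz evaluation:
  ~q: Łukasiewicz ¬ gives 1 − 0.4 = 0.6
  (~q & q) = min(0.6, 0.4) = 0.4
  (q -> p): min(1, 1 − 0.4 + 0.6) = 1
  ((~q & q) -> (q -> p)): min(1, 1 − 0.4 + 1) = 1
  ~((~q & q) -> (q -> p)): Łukasiewicz ¬ gives 1 − 1 = 0
  (q -> ~((~q & q) -> (q -> p))): min(1, 1 − 0.4 + 0) = 0.6
  ~p: Łukasiewicz ¬ gives 1 − 0.6 = 0.4
  (~p | p) = max(0.4, 0.6) = 0.6
  ((~p | p) | p) = max(0.6, 0.6) = 0.6
  ((q -> ~((~q & q) -> (q -> p))) & ((~p | p) | p)) = min(0.6, 0.6) = 0.6
  Łukasiewicz value = 0.6
Difference: 0 − 0.6 = -0.60

-0.60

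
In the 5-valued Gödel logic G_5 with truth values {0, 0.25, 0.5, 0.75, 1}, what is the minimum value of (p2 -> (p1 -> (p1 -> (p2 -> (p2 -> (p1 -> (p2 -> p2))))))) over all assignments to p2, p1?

1.00

Every assignment gives 1. For instance at p2 = 0, p1 = 0:
  (p2 -> p2): 0 ≤ 0, so result = 1
  (p1 -> (p2 -> p2)): 0 ≤ 1, so result = 1
  (p2 -> (p1 -> (p2 -> p2))): 0 ≤ 1, so result = 1
  (p2 -> (p2 -> (p1 -> (p2 -> p2)))): 0 ≤ 1, so result = 1
  (p1 -> (p2 -> (p2 -> (p1 -> (p2 -> p2))))): 0 ≤ 1, so result = 1
  (p1 -> (p1 -> (p2 -> (p2 -> (p1 -> (p2 -> p2)))))): 0 ≤ 1, so result = 1
  (p2 -> (p1 -> (p1 -> (p2 -> (p2 -> (p1 -> (p2 -> p2))))))): 0 ≤ 1, so result = 1
All 25 assignments give value 1 — the formula is a G_5-tautology.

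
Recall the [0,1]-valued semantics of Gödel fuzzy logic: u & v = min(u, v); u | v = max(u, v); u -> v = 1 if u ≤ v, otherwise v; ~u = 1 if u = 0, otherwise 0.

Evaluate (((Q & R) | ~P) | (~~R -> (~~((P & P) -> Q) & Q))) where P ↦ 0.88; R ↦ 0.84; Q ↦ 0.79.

0.79

(Q & R) = min(0.79, 0.84) = 0.79
~P: Gödel ¬ of 0.88 = 0 (operand ≠ 0)
((Q & R) | ~P) = max(0.79, 0) = 0.79
~R: Gödel ¬ of 0.84 = 0 (operand ≠ 0)
~~R: Gödel ¬ of 0 = 1 (operand is 0)
(P & P) = min(0.88, 0.88) = 0.88
((P & P) -> Q): 0.88 > 0.79, so result = 0.79
~((P & P) -> Q): Gödel ¬ of 0.79 = 0 (operand ≠ 0)
~~((P & P) -> Q): Gödel ¬ of 0 = 1 (operand is 0)
(~~((P & P) -> Q) & Q) = min(1, 0.79) = 0.79
(~~R -> (~~((P & P) -> Q) & Q)): 1 > 0.79, so result = 0.79
(((Q & R) | ~P) | (~~R -> (~~((P & P) -> Q) & Q))) = max(0.79, 0.79) = 0.79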